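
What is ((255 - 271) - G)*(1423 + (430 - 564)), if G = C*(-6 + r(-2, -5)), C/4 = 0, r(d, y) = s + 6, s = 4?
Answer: -20624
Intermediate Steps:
r(d, y) = 10 (r(d, y) = 4 + 6 = 10)
C = 0 (C = 4*0 = 0)
G = 0 (G = 0*(-6 + 10) = 0*4 = 0)
((255 - 271) - G)*(1423 + (430 - 564)) = ((255 - 271) - 1*0)*(1423 + (430 - 564)) = (-16 + 0)*(1423 - 134) = -16*1289 = -20624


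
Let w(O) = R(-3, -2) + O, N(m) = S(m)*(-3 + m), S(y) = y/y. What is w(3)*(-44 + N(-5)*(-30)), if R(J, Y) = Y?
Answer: 196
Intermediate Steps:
S(y) = 1
N(m) = -3 + m (N(m) = 1*(-3 + m) = -3 + m)
w(O) = -2 + O
w(3)*(-44 + N(-5)*(-30)) = (-2 + 3)*(-44 + (-3 - 5)*(-30)) = 1*(-44 - 8*(-30)) = 1*(-44 + 240) = 1*196 = 196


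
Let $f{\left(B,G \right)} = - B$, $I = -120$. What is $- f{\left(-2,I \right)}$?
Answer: $-2$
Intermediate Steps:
$- f{\left(-2,I \right)} = - \left(-1\right) \left(-2\right) = \left(-1\right) 2 = -2$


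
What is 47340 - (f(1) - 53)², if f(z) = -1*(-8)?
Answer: 45315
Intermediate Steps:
f(z) = 8
47340 - (f(1) - 53)² = 47340 - (8 - 53)² = 47340 - 1*(-45)² = 47340 - 1*2025 = 47340 - 2025 = 45315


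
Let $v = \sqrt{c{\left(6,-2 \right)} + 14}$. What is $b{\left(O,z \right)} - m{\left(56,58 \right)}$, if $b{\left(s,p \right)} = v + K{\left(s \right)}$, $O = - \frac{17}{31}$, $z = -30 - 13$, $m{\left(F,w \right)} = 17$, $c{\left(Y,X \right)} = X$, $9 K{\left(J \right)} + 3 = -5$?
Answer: $- \frac{161}{9} + 2 \sqrt{3} \approx -14.425$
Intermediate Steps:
$K{\left(J \right)} = - \frac{8}{9}$ ($K{\left(J \right)} = - \frac{1}{3} + \frac{1}{9} \left(-5\right) = - \frac{1}{3} - \frac{5}{9} = - \frac{8}{9}$)
$v = 2 \sqrt{3}$ ($v = \sqrt{-2 + 14} = \sqrt{12} = 2 \sqrt{3} \approx 3.4641$)
$z = -43$
$O = - \frac{17}{31}$ ($O = \left(-17\right) \frac{1}{31} = - \frac{17}{31} \approx -0.54839$)
$b{\left(s,p \right)} = - \frac{8}{9} + 2 \sqrt{3}$ ($b{\left(s,p \right)} = 2 \sqrt{3} - \frac{8}{9} = - \frac{8}{9} + 2 \sqrt{3}$)
$b{\left(O,z \right)} - m{\left(56,58 \right)} = \left(- \frac{8}{9} + 2 \sqrt{3}\right) - 17 = - \frac{161}{9} + 2 \sqrt{3}$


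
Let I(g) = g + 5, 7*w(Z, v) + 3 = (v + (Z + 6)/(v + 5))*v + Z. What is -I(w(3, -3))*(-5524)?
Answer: 168482/7 ≈ 24069.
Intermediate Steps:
w(Z, v) = -3/7 + Z/7 + v*(v + (6 + Z)/(5 + v))/7 (w(Z, v) = -3/7 + ((v + (Z + 6)/(v + 5))*v + Z)/7 = -3/7 + ((v + (6 + Z)/(5 + v))*v + Z)/7 = -3/7 + (v*(v + (6 + Z)/(5 + v)) + Z)/7 = -3/7 + (Z + v*(v + (6 + Z)/(5 + v)))/7 = -3/7 + (Z/7 + v*(v + (6 + Z)/(5 + v))/7) = -3/7 + Z/7 + v*(v + (6 + Z)/(5 + v))/7)
I(g) = 5 + g
-I(w(3, -3))*(-5524) = -(5 + (-15 + (-3)**3 + 3*(-3) + 5*3 + 5*(-3)**2 + 2*3*(-3))/(7*(5 - 3)))*(-5524) = -(5 + (1/7)*(-15 - 27 - 9 + 15 + 5*9 - 18)/2)*(-5524) = -(5 + (1/7)*(1/2)*(-15 - 27 - 9 + 15 + 45 - 18))*(-5524) = -(5 + (1/7)*(1/2)*(-9))*(-5524) = -(5 - 9/14)*(-5524) = -1*61/14*(-5524) = -61/14*(-5524) = 168482/7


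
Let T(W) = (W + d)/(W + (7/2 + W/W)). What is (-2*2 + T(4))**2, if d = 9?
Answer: 1764/289 ≈ 6.1038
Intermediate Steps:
T(W) = (9 + W)/(9/2 + W) (T(W) = (W + 9)/(W + (7/2 + W/W)) = (9 + W)/(W + (7*(1/2) + 1)) = (9 + W)/(W + (7/2 + 1)) = (9 + W)/(W + 9/2) = (9 + W)/(9/2 + W))
(-2*2 + T(4))**2 = (-2*2 + 2*(9 + 4)/(9 + 2*4))**2 = (-4 + 2*13/(9 + 8))**2 = (-4 + 2*13/17)**2 = (-4 + 2*(1/17)*13)**2 = (-4 + 26/17)**2 = (-42/17)**2 = 1764/289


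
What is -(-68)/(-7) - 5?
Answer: -103/7 ≈ -14.714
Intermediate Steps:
-(-68)/(-7) - 5 = -(-68)*(-1)/7 - 5 = -34*2/7 - 5 = -68/7 - 5 = -103/7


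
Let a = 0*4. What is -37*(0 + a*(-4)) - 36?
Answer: -36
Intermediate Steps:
a = 0
-37*(0 + a*(-4)) - 36 = -37*(0 + 0*(-4)) - 36 = -37*(0 + 0) - 36 = -37*0 - 36 = 0 - 36 = -36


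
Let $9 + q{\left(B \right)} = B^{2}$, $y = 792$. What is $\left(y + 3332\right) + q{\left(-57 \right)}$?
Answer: $7364$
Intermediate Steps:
$q{\left(B \right)} = -9 + B^{2}$
$\left(y + 3332\right) + q{\left(-57 \right)} = \left(792 + 3332\right) - \left(9 - \left(-57\right)^{2}\right) = 4124 + \left(-9 + 3249\right) = 4124 + 3240 = 7364$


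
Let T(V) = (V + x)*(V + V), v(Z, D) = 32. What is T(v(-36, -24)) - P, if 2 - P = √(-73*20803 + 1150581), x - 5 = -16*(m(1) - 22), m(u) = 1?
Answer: 23870 + I*√368038 ≈ 23870.0 + 606.66*I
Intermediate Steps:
x = 341 (x = 5 - 16*(1 - 22) = 5 - 16*(-21) = 5 + 336 = 341)
P = 2 - I*√368038 (P = 2 - √(-73*20803 + 1150581) = 2 - √(-1518619 + 1150581) = 2 - √(-368038) = 2 - I*√368038 ≈ 2.0 - 606.66*I)
T(V) = 2*V*(341 + V) (T(V) = (V + 341)*(V + V) = (341 + V)*(2*V) = 2*V*(341 + V))
T(v(-36, -24)) - P = 2*32*(341 + 32) - (2 - I*√368038) = 2*32*373 + (-2 + I*√368038) = 23872 + (-2 + I*√368038) = 23870 + I*√368038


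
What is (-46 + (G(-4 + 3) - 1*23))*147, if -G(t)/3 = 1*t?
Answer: -9702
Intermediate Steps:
G(t) = -3*t
(-46 + (G(-4 + 3) - 1*23))*147 = (-46 + (-3*(-4 + 3) - 1*23))*147 = (-46 + (-3*(-1) - 23))*147 = (-46 + (3 - 23))*147 = (-46 - 20)*147 = -66*147 = -9702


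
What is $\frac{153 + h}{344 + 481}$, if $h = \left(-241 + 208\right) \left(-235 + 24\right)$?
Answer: $\frac{2372}{275} \approx 8.6255$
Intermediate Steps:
$h = 6963$ ($h = \left(-33\right) \left(-211\right) = 6963$)
$\frac{153 + h}{344 + 481} = \frac{153 + 6963}{344 + 481} = \frac{7116}{825} = 7116 \cdot \frac{1}{825} = \frac{2372}{275}$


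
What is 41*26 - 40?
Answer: 1026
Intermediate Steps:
41*26 - 40 = 1066 - 40 = 1026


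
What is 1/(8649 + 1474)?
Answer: 1/10123 ≈ 9.8785e-5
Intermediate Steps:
1/(8649 + 1474) = 1/10123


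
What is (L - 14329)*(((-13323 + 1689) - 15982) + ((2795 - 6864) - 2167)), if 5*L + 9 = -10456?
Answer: 555917544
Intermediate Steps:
L = -2093 (L = -9/5 + (⅕)*(-10456) = -9/5 - 10456/5 = -2093)
(L - 14329)*(((-13323 + 1689) - 15982) + ((2795 - 6864) - 2167)) = (-2093 - 14329)*(((-13323 + 1689) - 15982) + ((2795 - 6864) - 2167)) = -16422*((-11634 - 15982) + (-4069 - 2167)) = -16422*(-27616 - 6236) = -16422*(-33852) = 555917544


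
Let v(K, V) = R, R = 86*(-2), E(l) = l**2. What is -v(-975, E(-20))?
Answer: 172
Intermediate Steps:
R = -172
v(K, V) = -172
-v(-975, E(-20)) = -1*(-172) = 172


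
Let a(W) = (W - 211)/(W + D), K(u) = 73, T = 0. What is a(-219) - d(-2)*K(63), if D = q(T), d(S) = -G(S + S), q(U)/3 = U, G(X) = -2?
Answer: -31544/219 ≈ -144.04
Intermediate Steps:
q(U) = 3*U
d(S) = 2 (d(S) = -1*(-2) = 2)
D = 0 (D = 3*0 = 0)
a(W) = (-211 + W)/W (a(W) = (W - 211)/(W + 0) = (-211 + W)/W)
a(-219) - d(-2)*K(63) = (-211 - 219)/(-219) - 2*73 = -1/219*(-430) - 1*146 = 430/219 - 146 = -31544/219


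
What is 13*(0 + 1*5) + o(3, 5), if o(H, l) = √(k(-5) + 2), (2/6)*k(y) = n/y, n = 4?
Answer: 65 + I*√10/5 ≈ 65.0 + 0.63246*I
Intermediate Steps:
k(y) = 12/y (k(y) = 3*(4/y) = 12/y)
o(H, l) = I*√10/5 (o(H, l) = √(12/(-5) + 2) = √(12*(-⅕) + 2) = √(-12/5 + 2) = √(-⅖) = I*√10/5)
13*(0 + 1*5) + o(3, 5) = 13*(0 + 1*5) + I*√10/5 = 13*(0 + 5) + I*√10/5 = 13*5 + I*√10/5 = 65 + I*√10/5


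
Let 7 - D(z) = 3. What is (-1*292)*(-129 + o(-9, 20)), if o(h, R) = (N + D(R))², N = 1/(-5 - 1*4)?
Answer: 2693408/81 ≈ 33252.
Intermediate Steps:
D(z) = 4 (D(z) = 7 - 1*3 = 7 - 3 = 4)
N = -⅑ (N = 1/(-5 - 4) = 1/(-9) = 1*(-⅑) = -⅑ ≈ -0.11111)
o(h, R) = 1225/81 (o(h, R) = (-⅑ + 4)² = (35/9)² = 1225/81)
(-1*292)*(-129 + o(-9, 20)) = (-1*292)*(-129 + 1225/81) = -292*(-9224/81) = 2693408/81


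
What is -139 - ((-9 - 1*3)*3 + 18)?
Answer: -121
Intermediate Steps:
-139 - ((-9 - 1*3)*3 + 18) = -139 - ((-9 - 3)*3 + 18) = -139 - (-12*3 + 18) = -139 - (-36 + 18) = -139 - 1*(-18) = -139 + 18 = -121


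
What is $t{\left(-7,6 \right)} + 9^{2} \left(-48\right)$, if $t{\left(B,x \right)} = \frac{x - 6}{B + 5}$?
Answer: $-3888$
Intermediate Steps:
$t{\left(B,x \right)} = \frac{-6 + x}{5 + B}$
$t{\left(-7,6 \right)} + 9^{2} \left(-48\right) = \frac{-6 + 6}{5 - 7} + 9^{2} \left(-48\right) = \frac{1}{-2} \cdot 0 + 81 \left(-48\right) = \left(- \frac{1}{2}\right) 0 - 3888 = 0 - 3888 = -3888$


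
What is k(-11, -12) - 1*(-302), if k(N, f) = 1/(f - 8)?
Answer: 6039/20 ≈ 301.95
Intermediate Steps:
k(N, f) = 1/(-8 + f)
k(-11, -12) - 1*(-302) = 1/(-8 - 12) - 1*(-302) = 1/(-20) + 302 = -1/20 + 302 = 6039/20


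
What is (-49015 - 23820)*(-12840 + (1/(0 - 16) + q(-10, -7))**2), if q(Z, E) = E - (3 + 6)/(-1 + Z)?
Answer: 28880828380565/30976 ≈ 9.3236e+8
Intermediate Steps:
q(Z, E) = E - 9/(-1 + Z)
(-49015 - 23820)*(-12840 + (1/(0 - 16) + q(-10, -7))**2) = (-49015 - 23820)*(-12840 + (1/(0 - 16) + (-9 - 1*(-7) - 7*(-10))/(-1 - 10))**2) = -72835*(-12840 + (1/(-16) + (-9 + 7 + 70)/(-11))**2) = -72835*(-12840 + (-1/16 - 1/11*68)**2) = -72835*(-12840 + (-1/16 - 68/11)**2) = -72835*(-12840 + (-1099/176)**2) = -72835*(-12840 + 1207801/30976) = -72835*(-396524039/30976) = 28880828380565/30976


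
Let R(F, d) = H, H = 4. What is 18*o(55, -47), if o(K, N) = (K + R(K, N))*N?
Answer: -49914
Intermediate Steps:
R(F, d) = 4
o(K, N) = N*(4 + K) (o(K, N) = (K + 4)*N = (4 + K)*N = N*(4 + K))
18*o(55, -47) = 18*(-47*(4 + 55)) = 18*(-47*59) = 18*(-2773) = -49914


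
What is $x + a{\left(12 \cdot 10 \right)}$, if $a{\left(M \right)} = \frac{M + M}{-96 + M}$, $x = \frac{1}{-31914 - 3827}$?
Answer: $\frac{357409}{35741} \approx 10.0$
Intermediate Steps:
$x = - \frac{1}{35741}$ ($x = \frac{1}{-35741} = - \frac{1}{35741} \approx -2.7979 \cdot 10^{-5}$)
$a{\left(M \right)} = \frac{2 M}{-96 + M}$
$x + a{\left(12 \cdot 10 \right)} = - \frac{1}{35741} + \frac{2 \cdot 12 \cdot 10}{-96 + 12 \cdot 10} = - \frac{1}{35741} + 2 \cdot 120 \frac{1}{-96 + 120} = - \frac{1}{35741} + 2 \cdot 120 \cdot \frac{1}{24} = - \frac{1}{35741} + 10 = \frac{357409}{35741}$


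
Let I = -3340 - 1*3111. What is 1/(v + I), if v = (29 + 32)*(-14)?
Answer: -1/7305 ≈ -0.00013689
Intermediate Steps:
v = -854 (v = 61*(-14) = -854)
I = -6451 (I = -3340 - 3111 = -6451)
1/(v + I) = 1/(-854 - 6451) = 1/(-7305) = -1/7305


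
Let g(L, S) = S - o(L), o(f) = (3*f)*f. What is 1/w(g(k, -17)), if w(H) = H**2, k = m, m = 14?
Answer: 1/366025 ≈ 2.7321e-6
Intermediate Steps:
o(f) = 3*f**2
k = 14
g(L, S) = S - 3*L**2
1/w(g(k, -17)) = 1/((-17 - 3*14**2)**2) = 1/((-17 - 3*196)**2) = 1/((-17 - 588)**2) = 1/((-605)**2) = 1/366025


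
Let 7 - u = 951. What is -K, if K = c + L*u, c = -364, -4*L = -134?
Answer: 31988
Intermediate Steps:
L = 67/2 (L = -¼*(-134) = 67/2 ≈ 33.500)
u = -944 (u = 7 - 1*951 = 7 - 951 = -944)
K = -31988 (K = -364 + (67/2)*(-944) = -364 - 31624 = -31988)
-K = -1*(-31988) = 31988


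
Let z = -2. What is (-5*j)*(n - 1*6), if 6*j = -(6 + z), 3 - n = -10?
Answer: 70/3 ≈ 23.333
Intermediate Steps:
n = 13 (n = 3 - 1*(-10) = 3 + 10 = 13)
j = -⅔ (j = (-(6 - 2))/6 = (-1*4)/6 = (⅙)*(-4) = -⅔ ≈ -0.66667)
(-5*j)*(n - 1*6) = (-5*(-⅔))*(13 - 1*6) = 10*(13 - 6)/3 = (10/3)*7 = 70/3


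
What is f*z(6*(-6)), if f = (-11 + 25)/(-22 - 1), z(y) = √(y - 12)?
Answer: -56*I*√3/23 ≈ -4.2172*I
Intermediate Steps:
z(y) = √(-12 + y)
f = -14/23 (f = 14/(-23) = 14*(-1/23) = -14/23 ≈ -0.60870)
f*z(6*(-6)) = -14*√(-12 + 6*(-6))/23 = -14*√(-12 - 36)/23 = -56*I*√3/23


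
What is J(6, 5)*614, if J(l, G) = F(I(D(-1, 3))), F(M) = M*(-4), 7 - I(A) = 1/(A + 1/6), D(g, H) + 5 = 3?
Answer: -203848/11 ≈ -18532.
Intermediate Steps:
D(g, H) = -2 (D(g, H) = -5 + 3 = -2)
I(A) = 7 - 1/(⅙ + A) (I(A) = 7 - 1/(A + 1/6) = 7 - 1/(A + ⅙) = 7 - 1/(⅙ + A))
F(M) = -4*M
J(l, G) = -332/11 (J(l, G) = -4*(1 + 42*(-2))/(1 + 6*(-2)) = -4*(1 - 84)/(1 - 12) = -4*(-83)/(-11) = -(-4)*(-83)/11 = -4*83/11 = -332/11)
J(6, 5)*614 = -332/11*614 = -203848/11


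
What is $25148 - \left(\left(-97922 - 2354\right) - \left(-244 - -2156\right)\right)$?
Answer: $127336$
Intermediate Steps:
$25148 - \left(\left(-97922 - 2354\right) - \left(-244 - -2156\right)\right) = 25148 - \left(-100276 - \left(-244 + 2156\right)\right) = 25148 - \left(-100276 - 1912\right) = 25148 - -102188 = 25148 + 102188 = 127336$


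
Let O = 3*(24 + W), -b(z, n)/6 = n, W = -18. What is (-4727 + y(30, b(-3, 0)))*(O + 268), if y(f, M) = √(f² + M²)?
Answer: -1343342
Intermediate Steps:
b(z, n) = -6*n
O = 18 (O = 3*(24 - 18) = 3*6 = 18)
y(f, M) = √(M² + f²)
(-4727 + y(30, b(-3, 0)))*(O + 268) = (-4727 + √((-6*0)² + 30²))*(18 + 268) = (-4727 + √(0² + 900))*286 = (-4727 + √(0 + 900))*286 = (-4727 + √900)*286 = (-4727 + 30)*286 = -4697*286 = -1343342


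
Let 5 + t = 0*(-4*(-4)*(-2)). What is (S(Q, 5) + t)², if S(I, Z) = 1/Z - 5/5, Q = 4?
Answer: 841/25 ≈ 33.640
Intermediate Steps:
t = -5 (t = -5 + 0*(-4*(-4)*(-2)) = -5 + 0*(16*(-2)) = -5 + 0*(-32) = -5 + 0 = -5)
S(I, Z) = -1 + 1/Z (S(I, Z) = 1/Z - 5*⅕ = 1/Z - 1 = -1 + 1/Z)
(S(Q, 5) + t)² = ((1 - 1*5)/5 - 5)² = ((1 - 5)/5 - 5)² = ((⅕)*(-4) - 5)² = (-⅘ - 5)² = (-29/5)² = 841/25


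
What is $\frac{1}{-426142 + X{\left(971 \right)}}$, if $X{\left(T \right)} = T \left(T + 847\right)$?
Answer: $\frac{1}{1339136} \approx 7.4675 \cdot 10^{-7}$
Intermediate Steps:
$X{\left(T \right)} = T \left(847 + T\right)$
$\frac{1}{-426142 + X{\left(971 \right)}} = \frac{1}{-426142 + 971 \left(847 + 971\right)} = \frac{1}{-426142 + 971 \cdot 1818} = \frac{1}{-426142 + 1765278} = \frac{1}{1339136}$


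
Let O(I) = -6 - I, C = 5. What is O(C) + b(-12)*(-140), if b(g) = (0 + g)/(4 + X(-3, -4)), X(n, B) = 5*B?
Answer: -116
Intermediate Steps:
b(g) = -g/16 (b(g) = (0 + g)/(4 + 5*(-4)) = g/(4 - 20) = g/(-16) = g*(-1/16) = -g/16)
O(C) + b(-12)*(-140) = (-6 - 1*5) - 1/16*(-12)*(-140) = (-6 - 5) + (3/4)*(-140) = -11 - 105 = -116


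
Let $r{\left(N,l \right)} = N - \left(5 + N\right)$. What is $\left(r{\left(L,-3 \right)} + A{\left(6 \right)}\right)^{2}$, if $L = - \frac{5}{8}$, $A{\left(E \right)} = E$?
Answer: $1$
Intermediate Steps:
$L = - \frac{5}{8}$ ($L = \left(-5\right) \frac{1}{8} = - \frac{5}{8} \approx -0.625$)
$r{\left(N,l \right)} = -5$
$\left(r{\left(L,-3 \right)} + A{\left(6 \right)}\right)^{2} = \left(-5 + 6\right)^{2} = 1^{2} = 1$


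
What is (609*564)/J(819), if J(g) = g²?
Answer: 5452/10647 ≈ 0.51207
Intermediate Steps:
(609*564)/J(819) = (609*564)/(819²) = 343476/670761 = 343476*(1/670761) = 5452/10647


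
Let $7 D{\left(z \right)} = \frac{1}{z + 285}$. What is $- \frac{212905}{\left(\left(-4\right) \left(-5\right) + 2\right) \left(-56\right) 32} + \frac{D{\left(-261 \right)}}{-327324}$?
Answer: $\frac{4751516999}{879846912} \approx 5.4004$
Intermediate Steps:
$D{\left(z \right)} = \frac{1}{7 \left(285 + z\right)}$ ($D{\left(z \right)} = \frac{1}{7 \left(z + 285\right)} = \frac{1}{7 \left(285 + z\right)}$)
$- \frac{212905}{\left(\left(-4\right) \left(-5\right) + 2\right) \left(-56\right) 32} + \frac{D{\left(-261 \right)}}{-327324} = - \frac{212905}{\left(\left(-4\right) \left(-5\right) + 2\right) \left(-56\right) 32} + \frac{\frac{1}{7} \frac{1}{285 - 261}}{-327324} = - \frac{212905}{\left(20 + 2\right) \left(-56\right) 32} + \frac{1}{7 \cdot 24} \left(- \frac{1}{327324}\right) = - \frac{212905}{22 \left(-56\right) 32} + \frac{1}{7} \cdot \frac{1}{24} \left(- \frac{1}{327324}\right) = - \frac{212905}{\left(-1232\right) 32} + \frac{1}{168} \left(- \frac{1}{327324}\right) = - \frac{212905}{-39424} - \frac{1}{54990432} = \left(-212905\right) \left(- \frac{1}{39424}\right) - \frac{1}{54990432} = \frac{2765}{512} - \frac{1}{54990432} = \frac{4751516999}{879846912}$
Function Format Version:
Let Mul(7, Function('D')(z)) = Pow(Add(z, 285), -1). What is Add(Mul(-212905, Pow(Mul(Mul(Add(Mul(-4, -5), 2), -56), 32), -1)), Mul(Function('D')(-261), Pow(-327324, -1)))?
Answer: Rational(4751516999, 879846912) ≈ 5.4004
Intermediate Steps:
Function('D')(z) = Mul(Rational(1, 7), Pow(Add(285, z), -1)) (Function('D')(z) = Mul(Rational(1, 7), Pow(Add(z, 285), -1)) = Mul(Rational(1, 7), Pow(Add(285, z), -1)))
Add(Mul(-212905, Pow(Mul(Mul(Add(Mul(-4, -5), 2), -56), 32), -1)), Mul(Function('D')(-261), Pow(-327324, -1))) = Add(Mul(-212905, Pow(Mul(Mul(Add(Mul(-4, -5), 2), -56), 32), -1)), Mul(Mul(Rational(1, 7), Pow(Add(285, -261), -1)), Pow(-327324, -1))) = Add(Mul(-212905, Pow(Mul(Mul(Add(20, 2), -56), 32), -1)), Mul(Mul(Rational(1, 7), Pow(24, -1)), Rational(-1, 327324))) = Add(Mul(-212905, Pow(Mul(Mul(22, -56), 32), -1)), Mul(Mul(Rational(1, 7), Rational(1, 24)), Rational(-1, 327324))) = Add(Mul(-212905, Pow(Mul(-1232, 32), -1)), Mul(Rational(1, 168), Rational(-1, 327324))) = Add(Mul(-212905, Pow(-39424, -1)), Rational(-1, 54990432)) = Add(Mul(-212905, Rational(-1, 39424)), Rational(-1, 54990432)) = Add(Rational(2765, 512), Rational(-1, 54990432)) = Rational(4751516999, 879846912)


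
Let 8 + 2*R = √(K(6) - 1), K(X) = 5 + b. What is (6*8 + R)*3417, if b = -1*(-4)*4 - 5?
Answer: 150348 + 3417*√15/2 ≈ 1.5697e+5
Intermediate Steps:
b = 11 (b = 4*4 - 5 = 16 - 5 = 11)
K(X) = 16 (K(X) = 5 + 11 = 16)
R = -4 + √15/2 (R = -4 + √(16 - 1)/2 = -4 + √15/2 ≈ -2.0635)
(6*8 + R)*3417 = (6*8 + (-4 + √15/2))*3417 = (48 + (-4 + √15/2))*3417 = (44 + √15/2)*3417 = 150348 + 3417*√15/2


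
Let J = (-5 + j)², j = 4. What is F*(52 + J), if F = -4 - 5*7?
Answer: -2067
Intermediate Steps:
F = -39 (F = -4 - 35 = -39)
J = 1 (J = (-5 + 4)² = (-1)² = 1)
F*(52 + J) = -39*(52 + 1) = -39*53 = -2067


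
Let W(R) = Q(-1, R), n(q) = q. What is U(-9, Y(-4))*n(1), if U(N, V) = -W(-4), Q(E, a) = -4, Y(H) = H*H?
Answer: 4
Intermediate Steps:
Y(H) = H²
W(R) = -4
U(N, V) = 4 (U(N, V) = -1*(-4) = 4)
U(-9, Y(-4))*n(1) = 4*1 = 4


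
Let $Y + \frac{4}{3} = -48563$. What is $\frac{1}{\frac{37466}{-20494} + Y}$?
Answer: $- \frac{30741}{1492972370} \approx -2.059 \cdot 10^{-5}$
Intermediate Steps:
$Y = - \frac{145693}{3}$ ($Y = - \frac{4}{3} - 48563 = - \frac{145693}{3} \approx -48564.0$)
$\frac{1}{\frac{37466}{-20494} + Y} = \frac{1}{\frac{37466}{-20494} - \frac{145693}{3}} = \frac{1}{37466 \left(- \frac{1}{20494}\right) - \frac{145693}{3}} = \frac{1}{- \frac{18733}{10247} - \frac{145693}{3}} = \frac{1}{- \frac{1492972370}{30741}} = - \frac{30741}{1492972370}$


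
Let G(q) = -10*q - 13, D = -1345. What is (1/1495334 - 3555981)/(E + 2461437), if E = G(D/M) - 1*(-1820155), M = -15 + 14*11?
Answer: -739115721678767/889952412923954 ≈ -0.83051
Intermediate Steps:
M = 139 (M = -15 + 154 = 139)
G(q) = -13 - 10*q
E = 253013188/139 (E = (-13 - (-13450)/139) - 1*(-1820155) = (-13 - (-13450)/139) + 1820155 = (-13 - 10*(-1345/139)) + 1820155 = (-13 + 13450/139) + 1820155 = 11643/139 + 1820155 = 253013188/139 ≈ 1.8202e+6)
(1/1495334 - 3555981)/(E + 2461437) = (1/1495334 - 3555981)/(253013188/139 + 2461437) = (1/1495334 - 3555981)/(595152931/139) = -5317379292653/1495334*139/595152931 = -739115721678767/889952412923954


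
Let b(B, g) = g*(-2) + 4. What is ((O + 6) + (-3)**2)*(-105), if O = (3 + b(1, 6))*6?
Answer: 1575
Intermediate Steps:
b(B, g) = 4 - 2*g (b(B, g) = -2*g + 4 = 4 - 2*g)
O = -30 (O = (3 + (4 - 2*6))*6 = (3 + (4 - 12))*6 = (3 - 8)*6 = -5*6 = -30)
((O + 6) + (-3)**2)*(-105) = ((-30 + 6) + (-3)**2)*(-105) = (-24 + 9)*(-105) = -15*(-105) = 1575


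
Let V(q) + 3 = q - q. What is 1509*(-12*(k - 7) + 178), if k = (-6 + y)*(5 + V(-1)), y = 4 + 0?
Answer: 467790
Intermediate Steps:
V(q) = -3 (V(q) = -3 + (q - q) = -3 + 0 = -3)
y = 4
k = -4 (k = (-6 + 4)*(5 - 3) = -2*2 = -4)
1509*(-12*(k - 7) + 178) = 1509*(-12*(-4 - 7) + 178) = 1509*(-12*(-11) + 178) = 1509*(132 + 178) = 1509*310 = 467790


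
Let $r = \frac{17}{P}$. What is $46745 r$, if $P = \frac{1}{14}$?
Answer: $11125310$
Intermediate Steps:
$P = \frac{1}{14} \approx 0.071429$
$r = 238$ ($r = 17 \frac{1}{\frac{1}{14}} = 17 \cdot 14 = 238$)
$46745 r = 46745 \cdot 238 = 11125310$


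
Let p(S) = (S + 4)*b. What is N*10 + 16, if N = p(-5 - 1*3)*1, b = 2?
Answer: -64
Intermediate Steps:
p(S) = 8 + 2*S (p(S) = (S + 4)*2 = (4 + S)*2 = 8 + 2*S)
N = -8 (N = (8 + 2*(-5 - 1*3))*1 = (8 + 2*(-5 - 3))*1 = (8 + 2*(-8))*1 = (8 - 16)*1 = -8*1 = -8)
N*10 + 16 = -8*10 + 16 = -80 + 16 = -64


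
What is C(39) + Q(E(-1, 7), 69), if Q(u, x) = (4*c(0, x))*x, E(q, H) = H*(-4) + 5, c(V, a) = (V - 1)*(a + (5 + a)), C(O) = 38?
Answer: -39430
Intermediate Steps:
c(V, a) = (-1 + V)*(5 + 2*a)
E(q, H) = 5 - 4*H (E(q, H) = -4*H + 5 = 5 - 4*H)
Q(u, x) = x*(-20 - 8*x) (Q(u, x) = (4*(-5 - 2*x + 5*0 + 2*0*x))*x = (4*(-5 - 2*x + 0 + 0))*x = (4*(-5 - 2*x))*x = (-20 - 8*x)*x = x*(-20 - 8*x))
C(39) + Q(E(-1, 7), 69) = 38 - 4*69*(5 + 2*69) = 38 - 4*69*(5 + 138) = 38 - 4*69*143 = 38 - 39468 = -39430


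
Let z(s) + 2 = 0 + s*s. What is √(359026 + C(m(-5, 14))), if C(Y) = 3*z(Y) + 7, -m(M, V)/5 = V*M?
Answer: √726527 ≈ 852.37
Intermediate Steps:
z(s) = -2 + s² (z(s) = -2 + (0 + s*s) = -2 + (0 + s²) = -2 + s²)
m(M, V) = -5*M*V (m(M, V) = -5*V*M = -5*M*V)
C(Y) = 1 + 3*Y² (C(Y) = 3*(-2 + Y²) + 7 = (-6 + 3*Y²) + 7 = 1 + 3*Y²)
√(359026 + C(m(-5, 14))) = √(359026 + (1 + 3*(-5*(-5)*14)²)) = √(359026 + (1 + 3*350²)) = √(359026 + (1 + 3*122500)) = √(359026 + (1 + 367500)) = √(359026 + 367501) = √726527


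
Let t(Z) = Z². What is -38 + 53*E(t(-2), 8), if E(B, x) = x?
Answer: 386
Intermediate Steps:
-38 + 53*E(t(-2), 8) = -38 + 53*8 = -38 + 424 = 386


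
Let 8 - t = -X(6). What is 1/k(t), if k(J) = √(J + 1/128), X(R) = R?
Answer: 8*√3586/1793 ≈ 0.26719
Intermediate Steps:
t = 14 (t = 8 - (-1)*6 = 8 - 1*(-6) = 8 + 6 = 14)
k(J) = √(1/128 + J) (k(J) = √(J + 1/128) = √(1/128 + J))
1/k(t) = 1/(√(2 + 256*14)/16) = 1/(√(2 + 3584)/16) = 1/(√3586/16) = 8*√3586/1793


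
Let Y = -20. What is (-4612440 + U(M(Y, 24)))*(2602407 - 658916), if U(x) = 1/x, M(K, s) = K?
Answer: -179284714504291/20 ≈ -8.9642e+12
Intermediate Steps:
(-4612440 + U(M(Y, 24)))*(2602407 - 658916) = (-4612440 + 1/(-20))*(2602407 - 658916) = (-4612440 - 1/20)*1943491 = -92248801/20*1943491 = -179284714504291/20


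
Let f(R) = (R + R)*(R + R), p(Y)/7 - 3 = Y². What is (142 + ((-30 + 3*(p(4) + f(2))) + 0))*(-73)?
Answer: -40807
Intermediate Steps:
p(Y) = 21 + 7*Y²
f(R) = 4*R² (f(R) = (2*R)*(2*R) = 4*R²)
(142 + ((-30 + 3*(p(4) + f(2))) + 0))*(-73) = (142 + ((-30 + 3*((21 + 7*4²) + 4*2²)) + 0))*(-73) = (142 + ((-30 + 3*((21 + 7*16) + 4*4)) + 0))*(-73) = (142 + ((-30 + 3*((21 + 112) + 16)) + 0))*(-73) = (142 + ((-30 + 3*(133 + 16)) + 0))*(-73) = (142 + ((-30 + 3*149) + 0))*(-73) = (142 + ((-30 + 447) + 0))*(-73) = (142 + (417 + 0))*(-73) = (142 + 417)*(-73) = 559*(-73) = -40807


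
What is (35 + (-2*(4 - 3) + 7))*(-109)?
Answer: -4360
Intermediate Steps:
(35 + (-2*(4 - 3) + 7))*(-109) = (35 + (-2*1 + 7))*(-109) = (35 + (-2 + 7))*(-109) = (35 + 5)*(-109) = 40*(-109) = -4360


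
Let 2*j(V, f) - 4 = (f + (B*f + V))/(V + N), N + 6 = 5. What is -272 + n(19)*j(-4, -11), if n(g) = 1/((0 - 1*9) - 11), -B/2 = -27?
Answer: -55029/200 ≈ -275.15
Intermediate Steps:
B = 54 (B = -2*(-27) = 54)
N = -1 (N = -6 + 5 = -1)
j(V, f) = 2 + (V + 55*f)/(2*(-1 + V)) (j(V, f) = 2 + ((f + (54*f + V))/(V - 1))/2 = 2 + ((f + (V + 54*f))/(-1 + V))/2 = 2 + ((V + 55*f)/(-1 + V))/2 = 2 + (V + 55*f)/(2*(-1 + V)))
n(g) = -1/20 (n(g) = 1/((0 - 9) - 11) = 1/(-9 - 11) = 1/(-20) = -1/20)
-272 + n(19)*j(-4, -11) = -272 - (-4 + 5*(-4) + 55*(-11))/(40*(-1 - 4)) = -272 - (-4 - 20 - 605)/(40*(-5)) = -272 - (-1)*(-629)/(40*5) = -272 - 1/20*629/10 = -272 - 629/200 = -55029/200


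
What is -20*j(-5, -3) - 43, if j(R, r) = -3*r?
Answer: -223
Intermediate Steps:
-20*j(-5, -3) - 43 = -(-60)*(-3) - 43 = -20*9 - 43 = -180 - 43 = -223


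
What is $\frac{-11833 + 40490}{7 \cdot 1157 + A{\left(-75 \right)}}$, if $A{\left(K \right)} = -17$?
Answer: $\frac{28657}{8082} \approx 3.5458$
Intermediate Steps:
$\frac{-11833 + 40490}{7 \cdot 1157 + A{\left(-75 \right)}} = \frac{-11833 + 40490}{7 \cdot 1157 - 17} = \frac{28657}{8099 - 17} = \frac{28657}{8082}$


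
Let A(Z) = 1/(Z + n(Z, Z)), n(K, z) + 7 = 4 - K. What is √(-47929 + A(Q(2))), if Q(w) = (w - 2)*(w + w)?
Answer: 2*I*√107841/3 ≈ 218.93*I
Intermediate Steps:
n(K, z) = -3 - K (n(K, z) = -7 + (4 - K) = -3 - K)
Q(w) = 2*w*(-2 + w) (Q(w) = (-2 + w)*(2*w) = 2*w*(-2 + w))
A(Z) = -⅓ (A(Z) = 1/(Z + (-3 - Z)) = 1/(-3) = -⅓)
√(-47929 + A(Q(2))) = √(-47929 - ⅓) = √(-143788/3) = 2*I*√107841/3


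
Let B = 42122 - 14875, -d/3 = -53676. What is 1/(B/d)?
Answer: 161028/27247 ≈ 5.9099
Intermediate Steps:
d = 161028 (d = -3*(-53676) = 161028)
B = 27247
1/(B/d) = 1/(27247/161028) = 161028/27247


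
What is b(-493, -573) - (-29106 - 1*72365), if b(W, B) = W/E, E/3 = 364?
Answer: 110805839/1092 ≈ 1.0147e+5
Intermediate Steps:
E = 1092 (E = 3*364 = 1092)
b(W, B) = W/1092
b(-493, -573) - (-29106 - 1*72365) = (1/1092)*(-493) - (-29106 - 1*72365) = -493/1092 - (-29106 - 72365) = -493/1092 - 1*(-101471) = -493/1092 + 101471 = 110805839/1092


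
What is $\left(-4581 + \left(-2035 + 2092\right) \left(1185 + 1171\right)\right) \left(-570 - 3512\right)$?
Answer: $-529480302$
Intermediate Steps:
$\left(-4581 + \left(-2035 + 2092\right) \left(1185 + 1171\right)\right) \left(-570 - 3512\right) = \left(-4581 + 57 \cdot 2356\right) \left(-4082\right) = \left(-4581 + 134292\right) \left(-4082\right) = 129711 \left(-4082\right) = -529480302$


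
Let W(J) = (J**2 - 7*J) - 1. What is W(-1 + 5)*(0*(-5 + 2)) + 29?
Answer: 29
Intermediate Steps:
W(J) = -1 + J**2 - 7*J
W(-1 + 5)*(0*(-5 + 2)) + 29 = (-1 + (-1 + 5)**2 - 7*(-1 + 5))*(0*(-5 + 2)) + 29 = (-1 + 4**2 - 7*4)*(0*(-3)) + 29 = (-1 + 16 - 28)*0 + 29 = -13*0 + 29 = 0 + 29 = 29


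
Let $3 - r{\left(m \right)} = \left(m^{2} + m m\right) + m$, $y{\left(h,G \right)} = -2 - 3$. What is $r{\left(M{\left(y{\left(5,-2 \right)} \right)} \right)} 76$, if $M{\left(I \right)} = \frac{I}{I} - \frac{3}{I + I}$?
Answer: $- \frac{3192}{25} \approx -127.68$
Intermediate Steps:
$y{\left(h,G \right)} = -5$
$M{\left(I \right)} = 1 - \frac{3}{2 I}$
$r{\left(m \right)} = 3 - m - 2 m^{2}$ ($r{\left(m \right)} = 3 - \left(\left(m^{2} + m m\right) + m\right) = 3 - \left(\left(m^{2} + m^{2}\right) + m\right) = 3 - \left(2 m^{2} + m\right) = 3 - \left(m + 2 m^{2}\right) = 3 - m - 2 m^{2}$)
$r{\left(M{\left(y{\left(5,-2 \right)} \right)} \right)} 76 = \left(3 - \frac{- \frac{3}{2} - 5}{-5} - 2 \left(\frac{- \frac{3}{2} - 5}{-5}\right)^{2}\right) 76 = \left(3 - \left(- \frac{1}{5}\right) \left(- \frac{13}{2}\right) - 2 \left(\left(- \frac{1}{5}\right) \left(- \frac{13}{2}\right)\right)^{2}\right) 76 = \left(3 - \frac{13}{10} - 2 \left(\frac{13}{10}\right)^{2}\right) 76 = \left(3 - \frac{13}{10} - \frac{169}{50}\right) 76 = \left(- \frac{42}{25}\right) 76 = - \frac{3192}{25}$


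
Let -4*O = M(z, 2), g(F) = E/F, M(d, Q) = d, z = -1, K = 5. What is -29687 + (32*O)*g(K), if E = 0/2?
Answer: -29687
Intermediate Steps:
E = 0 (E = 0*(½) = 0)
g(F) = 0 (g(F) = 0/F = 0)
O = ¼ (O = -¼*(-1) = ¼ ≈ 0.25000)
-29687 + (32*O)*g(K) = -29687 + (32*(¼))*0 = -29687 + 8*0 = -29687 + 0 = -29687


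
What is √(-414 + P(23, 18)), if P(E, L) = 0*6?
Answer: 3*I*√46 ≈ 20.347*I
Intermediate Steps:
P(E, L) = 0
√(-414 + P(23, 18)) = √(-414 + 0) = √(-414) = 3*I*√46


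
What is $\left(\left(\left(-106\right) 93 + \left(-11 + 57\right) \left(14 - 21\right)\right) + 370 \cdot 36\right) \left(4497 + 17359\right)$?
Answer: $68627840$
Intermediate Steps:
$\left(\left(\left(-106\right) 93 + \left(-11 + 57\right) \left(14 - 21\right)\right) + 370 \cdot 36\right) \left(4497 + 17359\right) = \left(\left(-9858 + 46 \left(-7\right)\right) + 13320\right) 21856 = \left(\left(-9858 - 322\right) + 13320\right) 21856 = \left(-10180 + 13320\right) 21856 = 3140 \cdot 21856 = 68627840$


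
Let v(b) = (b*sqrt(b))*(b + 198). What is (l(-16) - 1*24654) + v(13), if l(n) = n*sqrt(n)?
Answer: -24654 - 64*I + 2743*sqrt(13) ≈ -14764.0 - 64.0*I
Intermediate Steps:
l(n) = n**(3/2)
v(b) = b**(3/2)*(198 + b)
(l(-16) - 1*24654) + v(13) = ((-16)**(3/2) - 1*24654) + 13**(3/2)*(198 + 13) = (-64*I - 24654) + (13*sqrt(13))*211 = (-24654 - 64*I) + 2743*sqrt(13) = -24654 - 64*I + 2743*sqrt(13)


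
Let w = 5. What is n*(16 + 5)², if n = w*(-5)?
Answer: -11025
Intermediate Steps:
n = -25 (n = 5*(-5) = -25)
n*(16 + 5)² = -25*(16 + 5)² = -25*21² = -25*441 = -11025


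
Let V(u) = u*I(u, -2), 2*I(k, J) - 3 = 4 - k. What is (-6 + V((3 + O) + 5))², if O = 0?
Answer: 100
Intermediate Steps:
I(k, J) = 7/2 - k/2 (I(k, J) = 3/2 + (4 - k)/2 = 3/2 + (2 - k/2) = 7/2 - k/2)
V(u) = u*(7/2 - u/2)
(-6 + V((3 + O) + 5))² = (-6 + ((3 + 0) + 5)*(7 - ((3 + 0) + 5))/2)² = (-6 + (3 + 5)*(7 - (3 + 5))/2)² = (-6 + (½)*8*(7 - 1*8))² = (-6 + (½)*8*(7 - 8))² = (-6 + (½)*8*(-1))² = (-6 - 4)² = (-10)² = 100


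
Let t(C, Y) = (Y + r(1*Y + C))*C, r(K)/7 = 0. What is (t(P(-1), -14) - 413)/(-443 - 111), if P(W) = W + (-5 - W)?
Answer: 343/554 ≈ 0.61913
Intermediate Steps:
r(K) = 0 (r(K) = 7*0 = 0)
P(W) = -5
t(C, Y) = C*Y (t(C, Y) = (Y + 0)*C = Y*C = C*Y)
(t(P(-1), -14) - 413)/(-443 - 111) = (-5*(-14) - 413)/(-443 - 111) = (70 - 413)/(-554) = -343*(-1/554) = 343/554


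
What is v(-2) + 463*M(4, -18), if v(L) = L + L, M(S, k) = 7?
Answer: 3237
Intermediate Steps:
v(L) = 2*L
v(-2) + 463*M(4, -18) = 2*(-2) + 463*7 = -4 + 3241 = 3237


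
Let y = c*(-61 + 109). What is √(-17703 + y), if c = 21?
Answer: 3*I*√1855 ≈ 129.21*I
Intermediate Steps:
y = 1008 (y = 21*(-61 + 109) = 21*48 = 1008)
√(-17703 + y) = √(-17703 + 1008) = √(-16695) = 3*I*√1855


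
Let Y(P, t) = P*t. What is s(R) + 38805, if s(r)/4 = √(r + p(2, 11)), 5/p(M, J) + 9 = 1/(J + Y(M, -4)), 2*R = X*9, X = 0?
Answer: 38805 + 2*I*√390/13 ≈ 38805.0 + 3.0382*I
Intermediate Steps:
R = 0 (R = (0*9)/2 = (½)*0 = 0)
p(M, J) = 5/(-9 + 1/(J - 4*M)) (p(M, J) = 5/(-9 + 1/(J + M*(-4))) = 5/(-9 + 1/(J - 4*M)))
s(r) = 4*√(-15/26 + r) (s(r) = 4*√(r + 5*(-1*11 + 4*2)/(-1 - 36*2 + 9*11)) = 4*√(r + 5*(-11 + 8)/(-1 - 72 + 99)) = 4*√(r + 5*(-3)/26) = 4*√(r + 5*(1/26)*(-3)) = 4*√(r - 15/26) = 4*√(-15/26 + r))
s(R) + 38805 = 2*√(-390 + 676*0)/13 + 38805 = 2*√(-390 + 0)/13 + 38805 = 2*√(-390)/13 + 38805 = 2*(I*√390)/13 + 38805 = 2*I*√390/13 + 38805 = 38805 + 2*I*√390/13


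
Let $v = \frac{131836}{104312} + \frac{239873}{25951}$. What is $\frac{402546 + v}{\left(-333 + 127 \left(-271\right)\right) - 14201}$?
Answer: $- \frac{5559799752659}{676073427822} \approx -8.2237$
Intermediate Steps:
$v = \frac{7110727103}{676750178}$ ($v = 131836 \cdot \frac{1}{104312} + 239873 \cdot \frac{1}{25951} = \frac{32959}{26078} + \frac{239873}{25951} = \frac{7110727103}{676750178} \approx 10.507$)
$\frac{402546 + v}{\left(-333 + 127 \left(-271\right)\right) - 14201} = \frac{402546 + \frac{7110727103}{676750178}}{\left(-333 + 127 \left(-271\right)\right) - 14201} = \frac{272430187880291}{676750178 \left(\left(-333 - 34417\right) - 14201\right)} = \frac{272430187880291}{676750178 \left(-34750 - 14201\right)} = \frac{272430187880291}{676750178 \left(-48951\right)} = \frac{272430187880291}{676750178} \left(- \frac{1}{48951}\right) = - \frac{5559799752659}{676073427822}$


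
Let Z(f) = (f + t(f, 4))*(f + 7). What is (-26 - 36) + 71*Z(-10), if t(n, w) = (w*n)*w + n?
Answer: 38278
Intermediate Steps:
t(n, w) = n + n*w² (t(n, w) = (n*w)*w + n = n*w² + n = n + n*w²)
Z(f) = 18*f*(7 + f) (Z(f) = (f + f*(1 + 4²))*(f + 7) = (f + f*(1 + 16))*(7 + f) = (f + f*17)*(7 + f) = (f + 17*f)*(7 + f) = (18*f)*(7 + f) = 18*f*(7 + f))
(-26 - 36) + 71*Z(-10) = (-26 - 36) + 71*(18*(-10)*(7 - 10)) = -62 + 71*(18*(-10)*(-3)) = -62 + 71*540 = -62 + 38340 = 38278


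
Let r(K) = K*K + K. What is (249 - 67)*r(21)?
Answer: 84084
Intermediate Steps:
r(K) = K + K**2 (r(K) = K**2 + K = K + K**2)
(249 - 67)*r(21) = (249 - 67)*(21*(1 + 21)) = 182*(21*22) = 182*462 = 84084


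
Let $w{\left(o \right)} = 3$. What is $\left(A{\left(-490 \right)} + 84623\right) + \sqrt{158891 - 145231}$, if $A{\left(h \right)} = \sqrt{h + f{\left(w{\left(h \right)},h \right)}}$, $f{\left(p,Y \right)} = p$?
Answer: $84623 + 2 \sqrt{3415} + i \sqrt{487} \approx 84740.0 + 22.068 i$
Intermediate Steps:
$A{\left(h \right)} = \sqrt{3 + h}$ ($A{\left(h \right)} = \sqrt{h + 3} = \sqrt{3 + h}$)
$\left(A{\left(-490 \right)} + 84623\right) + \sqrt{158891 - 145231} = \left(\sqrt{3 - 490} + 84623\right) + \sqrt{158891 - 145231} = \left(\sqrt{-487} + 84623\right) + \sqrt{13660} = \left(i \sqrt{487} + 84623\right) + 2 \sqrt{3415} = \left(84623 + i \sqrt{487}\right) + 2 \sqrt{3415} = 84623 + 2 \sqrt{3415} + i \sqrt{487}$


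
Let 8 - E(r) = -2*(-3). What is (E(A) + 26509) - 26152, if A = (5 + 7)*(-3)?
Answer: 359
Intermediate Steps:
A = -36 (A = 12*(-3) = -36)
E(r) = 2 (E(r) = 8 - (-2)*(-3) = 8 - 1*6 = 8 - 6 = 2)
(E(A) + 26509) - 26152 = (2 + 26509) - 26152 = 26511 - 26152 = 359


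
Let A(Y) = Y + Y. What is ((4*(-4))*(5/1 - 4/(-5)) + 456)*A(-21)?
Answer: -76272/5 ≈ -15254.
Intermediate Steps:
A(Y) = 2*Y
((4*(-4))*(5/1 - 4/(-5)) + 456)*A(-21) = ((4*(-4))*(5/1 - 4/(-5)) + 456)*(2*(-21)) = (-16*(5*1 - 4*(-⅕)) + 456)*(-42) = (-16*(5 + ⅘) + 456)*(-42) = (-16*29/5 + 456)*(-42) = (-464/5 + 456)*(-42) = (1816/5)*(-42) = -76272/5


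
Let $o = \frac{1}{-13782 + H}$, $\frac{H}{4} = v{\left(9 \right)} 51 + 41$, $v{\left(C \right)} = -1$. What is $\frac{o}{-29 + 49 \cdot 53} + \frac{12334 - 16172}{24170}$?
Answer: $- \frac{68114717509}{428955818160} \approx -0.15879$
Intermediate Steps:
$H = -40$ ($H = 4 \left(\left(-1\right) 51 + 41\right) = 4 \left(-51 + 41\right) = 4 \left(-10\right) = -40$)
$o = - \frac{1}{13822}$ ($o = \frac{1}{-13782 - 40} = \frac{1}{-13822} = - \frac{1}{13822} \approx -7.2348 \cdot 10^{-5}$)
$\frac{o}{-29 + 49 \cdot 53} + \frac{12334 - 16172}{24170} = - \frac{1}{13822 \left(-29 + 49 \cdot 53\right)} + \frac{12334 - 16172}{24170} = - \frac{1}{13822 \left(-29 + 2597\right)} - \frac{1919}{12085} = - \frac{1}{13822 \cdot 2568} - \frac{1919}{12085} = \left(- \frac{1}{13822}\right) \frac{1}{2568} - \frac{1919}{12085} = - \frac{1}{35494896} - \frac{1919}{12085} = - \frac{68114717509}{428955818160}$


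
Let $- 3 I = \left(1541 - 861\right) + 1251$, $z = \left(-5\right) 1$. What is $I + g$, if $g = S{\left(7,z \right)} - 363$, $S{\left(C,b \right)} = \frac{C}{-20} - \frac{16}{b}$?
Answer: $- \frac{60229}{60} \approx -1003.8$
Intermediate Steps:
$z = -5$
$I = - \frac{1931}{3}$ ($I = - \frac{\left(1541 - 861\right) + 1251}{3} = - \frac{680 + 1251}{3} = \left(- \frac{1}{3}\right) 1931 = - \frac{1931}{3} \approx -643.67$)
$S{\left(C,b \right)} = - \frac{16}{b} - \frac{C}{20}$ ($S{\left(C,b \right)} = C \left(- \frac{1}{20}\right) - \frac{16}{b} = - \frac{C}{20} - \frac{16}{b} = - \frac{16}{b} - \frac{C}{20}$)
$g = - \frac{7203}{20}$ ($g = \left(- \frac{16}{-5} - \frac{7}{20}\right) - 363 = \left(\left(-16\right) \left(- \frac{1}{5}\right) - \frac{7}{20}\right) - 363 = \left(\frac{16}{5} - \frac{7}{20}\right) - 363 = \frac{57}{20} - 363 = - \frac{7203}{20} \approx -360.15$)
$I + g = - \frac{1931}{3} - \frac{7203}{20} = - \frac{60229}{60}$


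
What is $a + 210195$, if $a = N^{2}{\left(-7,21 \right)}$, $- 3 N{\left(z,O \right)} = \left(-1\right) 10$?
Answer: $\frac{1891855}{9} \approx 2.1021 \cdot 10^{5}$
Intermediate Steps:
$N{\left(z,O \right)} = \frac{10}{3}$ ($N{\left(z,O \right)} = - \frac{\left(-1\right) 10}{3} = \left(- \frac{1}{3}\right) \left(-10\right) = \frac{10}{3}$)
$a = \frac{100}{9}$ ($a = \left(\frac{10}{3}\right)^{2} = \frac{100}{9} \approx 11.111$)
$a + 210195 = \frac{100}{9} + 210195 = \frac{1891855}{9}$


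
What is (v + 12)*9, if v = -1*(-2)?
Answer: 126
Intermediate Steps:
v = 2
(v + 12)*9 = (2 + 12)*9 = 14*9 = 126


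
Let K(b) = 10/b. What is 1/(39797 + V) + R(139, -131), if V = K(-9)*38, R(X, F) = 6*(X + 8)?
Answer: 315573435/357793 ≈ 882.00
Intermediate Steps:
R(X, F) = 48 + 6*X (R(X, F) = 6*(8 + X) = 48 + 6*X)
V = -380/9 (V = (10/(-9))*38 = (10*(-1/9))*38 = -10/9*38 = -380/9 ≈ -42.222)
1/(39797 + V) + R(139, -131) = 1/(39797 - 380/9) + (48 + 6*139) = 1/(357793/9) + (48 + 834) = 9/357793 + 882 = 315573435/357793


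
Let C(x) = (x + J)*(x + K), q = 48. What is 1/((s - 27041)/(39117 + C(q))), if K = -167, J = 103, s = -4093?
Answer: -10574/15567 ≈ -0.67926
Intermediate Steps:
C(x) = (-167 + x)*(103 + x) (C(x) = (x + 103)*(x - 167) = (103 + x)*(-167 + x) = (-167 + x)*(103 + x))
1/((s - 27041)/(39117 + C(q))) = 1/((-4093 - 27041)/(39117 + (-17201 + 48² - 64*48))) = 1/(-31134/(39117 + (-17201 + 2304 - 3072))) = 1/(-31134/(39117 - 17969)) = 1/(-31134/21148) = 1/(-31134*1/21148) = 1/(-15567/10574) = -10574/15567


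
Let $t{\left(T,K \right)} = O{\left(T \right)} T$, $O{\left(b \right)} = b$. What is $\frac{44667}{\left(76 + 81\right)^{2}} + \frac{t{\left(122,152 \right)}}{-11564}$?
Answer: $\frac{37413368}{71260259} \approx 0.52502$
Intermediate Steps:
$t{\left(T,K \right)} = T^{2}$ ($t{\left(T,K \right)} = T T = T^{2}$)
$\frac{44667}{\left(76 + 81\right)^{2}} + \frac{t{\left(122,152 \right)}}{-11564} = \frac{44667}{\left(76 + 81\right)^{2}} + \frac{122^{2}}{-11564} = \frac{44667}{157^{2}} + 14884 \left(- \frac{1}{11564}\right) = \frac{44667}{24649} - \frac{3721}{2891} = \frac{37413368}{71260259}$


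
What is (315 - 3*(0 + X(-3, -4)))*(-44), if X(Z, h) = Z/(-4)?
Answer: -13761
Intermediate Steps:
X(Z, h) = -Z/4 (X(Z, h) = Z*(-¼) = -Z/4)
(315 - 3*(0 + X(-3, -4)))*(-44) = (315 - 3*(0 - ¼*(-3)))*(-44) = (315 - 3*(0 + ¾))*(-44) = (315 - 3*¾)*(-44) = (315 - 9/4)*(-44) = (1251/4)*(-44) = -13761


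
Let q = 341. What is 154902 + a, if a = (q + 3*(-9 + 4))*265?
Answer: 241292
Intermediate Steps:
a = 86390 (a = (341 + 3*(-9 + 4))*265 = (341 + 3*(-5))*265 = (341 - 15)*265 = 326*265 = 86390)
154902 + a = 154902 + 86390 = 241292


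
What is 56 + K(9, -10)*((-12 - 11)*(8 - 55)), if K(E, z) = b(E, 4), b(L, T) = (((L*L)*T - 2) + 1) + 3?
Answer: 352462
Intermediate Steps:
b(L, T) = 2 + T*L**2 (b(L, T) = ((L**2*T - 2) + 1) + 3 = ((T*L**2 - 2) + 1) + 3 = ((-2 + T*L**2) + 1) + 3 = (-1 + T*L**2) + 3 = 2 + T*L**2)
K(E, z) = 2 + 4*E**2
56 + K(9, -10)*((-12 - 11)*(8 - 55)) = 56 + (2 + 4*9**2)*((-12 - 11)*(8 - 55)) = 56 + (2 + 4*81)*(-23*(-47)) = 56 + (2 + 324)*1081 = 56 + 326*1081 = 56 + 352406 = 352462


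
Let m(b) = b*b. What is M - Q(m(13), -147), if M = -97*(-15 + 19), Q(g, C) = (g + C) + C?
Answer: -263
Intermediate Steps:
m(b) = b²
Q(g, C) = g + 2*C (Q(g, C) = (C + g) + C = g + 2*C)
M = -388 (M = -97*4 = -388)
M - Q(m(13), -147) = -388 - (13² + 2*(-147)) = -388 - (169 - 294) = -388 - 1*(-125) = -388 + 125 = -263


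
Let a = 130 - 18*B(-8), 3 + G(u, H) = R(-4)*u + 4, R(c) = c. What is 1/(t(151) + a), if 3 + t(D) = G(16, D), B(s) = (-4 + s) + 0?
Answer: 1/280 ≈ 0.0035714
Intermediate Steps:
B(s) = -4 + s
G(u, H) = 1 - 4*u (G(u, H) = -3 + (-4*u + 4) = -3 + (4 - 4*u) = 1 - 4*u)
t(D) = -66 (t(D) = -3 + (1 - 4*16) = -3 + (1 - 64) = -3 - 63 = -66)
a = 346 (a = 130 - 18*(-4 - 8) = 130 - 18*(-12) = 130 + 216 = 346)
1/(t(151) + a) = 1/(-66 + 346) = 1/280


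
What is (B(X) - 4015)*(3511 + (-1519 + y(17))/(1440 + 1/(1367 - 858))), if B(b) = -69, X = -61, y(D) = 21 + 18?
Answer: -10506795515084/732961 ≈ -1.4335e+7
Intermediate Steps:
y(D) = 39
(B(X) - 4015)*(3511 + (-1519 + y(17))/(1440 + 1/(1367 - 858))) = (-69 - 4015)*(3511 + (-1519 + 39)/(1440 + 1/(1367 - 858))) = -4084*(3511 - 1480/(1440 + 1/509)) = -4084*(3511 - 1480/732961/509) = -4084*(3511 - 1480*509/732961) = -4084*(3511 - 753320/732961) = -4084*2572672751/732961 = -10506795515084/732961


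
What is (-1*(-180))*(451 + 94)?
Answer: 98100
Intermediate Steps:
(-1*(-180))*(451 + 94) = 180*545 = 98100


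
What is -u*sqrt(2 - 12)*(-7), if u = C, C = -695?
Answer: -4865*I*sqrt(10) ≈ -15384.0*I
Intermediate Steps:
u = -695
-u*sqrt(2 - 12)*(-7) = -(-695)*sqrt(2 - 12)*(-7) = -(-695)*sqrt(-10)*(-7) = -(-695)*(I*sqrt(10))*(-7) = -(-695)*(-7*I*sqrt(10)) = -4865*I*sqrt(10)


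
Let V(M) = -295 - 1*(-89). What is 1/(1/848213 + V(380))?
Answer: -848213/174731877 ≈ -0.0048544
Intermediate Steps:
V(M) = -206 (V(M) = -295 + 89 = -206)
1/(1/848213 + V(380)) = 1/(1/848213 - 206) = 1/(-174731877/848213) = -848213/174731877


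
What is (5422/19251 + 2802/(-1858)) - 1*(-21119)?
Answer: 377674042688/17884179 ≈ 21118.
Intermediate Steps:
(5422/19251 + 2802/(-1858)) - 1*(-21119) = (5422*(1/19251) + 2802*(-1/1858)) + 21119 = (5422/19251 - 1401/929) + 21119 = -21933613/17884179 + 21119 = 377674042688/17884179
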